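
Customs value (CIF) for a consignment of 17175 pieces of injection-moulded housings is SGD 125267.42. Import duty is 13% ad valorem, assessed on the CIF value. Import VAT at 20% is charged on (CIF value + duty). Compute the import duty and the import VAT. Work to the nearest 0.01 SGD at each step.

Import duty: SGD 16284.76; import VAT: SGD 28310.44

Import duty = 125267.42 × 13% = 16284.76
VAT base = CIF + duty = 125267.42 + 16284.76 = 141552.18
Import VAT = 141552.18 × 20% = 28310.44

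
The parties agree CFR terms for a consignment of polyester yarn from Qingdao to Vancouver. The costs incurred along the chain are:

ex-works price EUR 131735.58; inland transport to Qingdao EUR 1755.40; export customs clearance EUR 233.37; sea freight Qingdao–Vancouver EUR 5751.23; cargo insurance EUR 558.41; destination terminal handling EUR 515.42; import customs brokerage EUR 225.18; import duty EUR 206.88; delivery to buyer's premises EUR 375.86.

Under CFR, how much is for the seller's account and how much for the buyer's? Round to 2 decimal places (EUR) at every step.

Seller: EUR 139475.58; buyer: EUR 1881.75

CFR: the seller pays costs through ocean freight to the destination port, but not insurance.
Seller's account: goods 131735.58 + inland to port 1755.40 + export clearance 233.37 + freight 5751.23 = 139475.58
Buyer's account: insurance 558.41 + destination terminal 515.42 + brokerage 225.18 + duty 206.88 + delivery 375.86 = 1881.75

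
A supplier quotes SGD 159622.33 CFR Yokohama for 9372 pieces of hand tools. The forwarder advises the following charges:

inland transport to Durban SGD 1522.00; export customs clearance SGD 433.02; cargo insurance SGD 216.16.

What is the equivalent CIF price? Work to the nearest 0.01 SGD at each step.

CIF price: SGD 159838.49

Not relevant to the conversion: inland to port, export clearance — on the seller under both CFR and CIF; already in the CFR price and stays in the CIF price.
From CFR to CIF, the seller additionally bears: insurance.
CIF price = 159622.33 + 216.16 = 159838.49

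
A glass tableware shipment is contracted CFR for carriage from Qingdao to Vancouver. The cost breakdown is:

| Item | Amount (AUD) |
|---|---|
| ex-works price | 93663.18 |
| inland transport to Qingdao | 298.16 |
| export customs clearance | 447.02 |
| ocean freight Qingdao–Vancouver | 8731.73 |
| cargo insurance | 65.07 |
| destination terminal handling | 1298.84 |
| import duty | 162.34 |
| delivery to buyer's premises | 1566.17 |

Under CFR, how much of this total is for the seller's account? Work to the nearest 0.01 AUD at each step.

Seller's account: AUD 103140.09

CFR: the seller pays costs through ocean freight to the destination port, but not insurance.
Seller's account: goods 93663.18 + inland to port 298.16 + export clearance 447.02 + freight 8731.73 = 103140.09
Buyer's account: insurance 65.07 + destination terminal 1298.84 + duty 162.34 + delivery 1566.17 = 3092.42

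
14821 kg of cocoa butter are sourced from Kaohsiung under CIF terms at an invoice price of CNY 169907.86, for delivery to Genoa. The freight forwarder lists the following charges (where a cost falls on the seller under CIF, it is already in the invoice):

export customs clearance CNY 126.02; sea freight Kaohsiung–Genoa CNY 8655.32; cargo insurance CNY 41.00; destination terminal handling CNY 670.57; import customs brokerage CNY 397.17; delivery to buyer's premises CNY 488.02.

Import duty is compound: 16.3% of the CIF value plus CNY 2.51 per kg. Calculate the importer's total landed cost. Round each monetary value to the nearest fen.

CIF: the seller pays costs through ocean freight and marine insurance to the destination port.
Already in the invoice (seller's account under CIF): export clearance, freight, insurance — exclude.
The CIF price already equals the CIF value: 169907.86
Ad valorem component: 169907.86 × 16.3% = 27694.98
Specific component: 14821 × 2.51 = 37200.71
Import duty = 27694.98 + 37200.71 = 64895.69
Buyer bears: destination terminal 670.57 + brokerage 397.17 + delivery 488.02 + duty 64895.69 = 66451.45
Landed cost = invoice 169907.86 + 66451.45 = 236359.31

Total landed cost: CNY 236359.31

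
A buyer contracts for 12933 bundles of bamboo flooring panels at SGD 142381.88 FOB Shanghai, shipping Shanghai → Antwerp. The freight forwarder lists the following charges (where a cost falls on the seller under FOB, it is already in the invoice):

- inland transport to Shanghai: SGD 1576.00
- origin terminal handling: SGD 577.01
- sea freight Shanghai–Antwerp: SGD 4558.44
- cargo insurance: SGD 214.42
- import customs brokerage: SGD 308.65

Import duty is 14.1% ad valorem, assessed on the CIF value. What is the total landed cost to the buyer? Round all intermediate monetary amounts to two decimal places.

FOB: the seller bears costs until goods are on board at the origin port; the buyer bears freight, insurance and all costs thereafter.
Already in the invoice (seller's account under FOB): inland to port, origin terminal — exclude.
CIF value = FOB price + freight + insurance = 142381.88 + 4558.44 + 214.42 = 147154.74
Import duty = 147154.74 × 14.1% = 20748.82
Buyer bears: freight 4558.44 + insurance 214.42 + brokerage 308.65 + duty 20748.82 = 25830.33
Landed cost = invoice 142381.88 + 25830.33 = 168212.21

Total landed cost: SGD 168212.21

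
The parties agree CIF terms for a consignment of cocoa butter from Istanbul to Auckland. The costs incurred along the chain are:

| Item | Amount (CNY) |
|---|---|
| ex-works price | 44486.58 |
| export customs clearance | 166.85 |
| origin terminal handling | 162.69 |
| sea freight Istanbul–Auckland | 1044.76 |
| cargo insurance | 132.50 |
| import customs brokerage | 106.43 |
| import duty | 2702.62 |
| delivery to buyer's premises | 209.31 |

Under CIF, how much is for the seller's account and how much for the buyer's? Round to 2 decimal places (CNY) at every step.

CIF: the seller pays costs through ocean freight and marine insurance to the destination port.
Seller's account: goods 44486.58 + export clearance 166.85 + origin terminal 162.69 + freight 1044.76 + insurance 132.50 = 45993.38
Buyer's account: brokerage 106.43 + duty 2702.62 + delivery 209.31 = 3018.36

Seller: CNY 45993.38; buyer: CNY 3018.36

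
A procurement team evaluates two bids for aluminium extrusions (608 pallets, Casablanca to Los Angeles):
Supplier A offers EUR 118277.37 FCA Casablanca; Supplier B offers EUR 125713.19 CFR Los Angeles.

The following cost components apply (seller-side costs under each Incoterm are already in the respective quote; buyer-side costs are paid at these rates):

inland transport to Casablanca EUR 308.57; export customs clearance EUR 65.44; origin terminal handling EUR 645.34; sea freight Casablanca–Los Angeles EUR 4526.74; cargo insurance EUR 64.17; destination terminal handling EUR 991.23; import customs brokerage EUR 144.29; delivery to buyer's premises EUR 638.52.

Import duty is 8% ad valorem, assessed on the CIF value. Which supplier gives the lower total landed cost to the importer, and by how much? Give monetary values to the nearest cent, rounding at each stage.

Supplier A is cheaper by EUR 2444.84

Supplier A (FCA):
CIF value = FCA price + origin terminal + freight + insurance = 118277.37 + 645.34 + 4526.74 + 64.17 = 123513.62
Import duty = 123513.62 × 8% = 9881.09
Buyer bears (A): 645.34 + 4526.74 + 64.17 + 991.23 + 144.29 + 638.52 = 7010.29
Landed cost (A) = invoice 118277.37 + 7010.29 + duty 9881.09 = 135168.75
Supplier B (CFR):
CIF value = CFR price + insurance = 125713.19 + 64.17 = 125777.36
Import duty = 125777.36 × 8% = 10062.19
Buyer bears (B): 64.17 + 991.23 + 144.29 + 638.52 = 1838.21
Landed cost (B) = invoice 125713.19 + 1838.21 + duty 10062.19 = 137613.59
Difference = |135168.75 − 137613.59| = 2444.84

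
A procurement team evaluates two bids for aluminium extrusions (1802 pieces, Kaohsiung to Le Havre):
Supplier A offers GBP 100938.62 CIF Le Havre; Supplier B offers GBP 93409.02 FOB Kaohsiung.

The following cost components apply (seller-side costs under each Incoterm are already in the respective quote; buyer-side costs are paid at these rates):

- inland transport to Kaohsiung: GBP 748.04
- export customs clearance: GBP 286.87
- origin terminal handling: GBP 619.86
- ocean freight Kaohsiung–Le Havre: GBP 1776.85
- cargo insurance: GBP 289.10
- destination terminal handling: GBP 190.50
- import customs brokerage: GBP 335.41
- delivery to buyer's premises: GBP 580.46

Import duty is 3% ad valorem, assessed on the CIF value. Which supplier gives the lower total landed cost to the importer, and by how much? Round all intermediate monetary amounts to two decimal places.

Supplier A (CIF):
The CIF price already equals the CIF value: 100938.62
Import duty = 100938.62 × 3% = 3028.16
Buyer bears (A): 190.50 + 335.41 + 580.46 = 1106.37
Landed cost (A) = invoice 100938.62 + 1106.37 + duty 3028.16 = 105073.15
Supplier B (FOB):
CIF value = FOB price + freight + insurance = 93409.02 + 1776.85 + 289.10 = 95474.97
Import duty = 95474.97 × 3% = 2864.25
Buyer bears (B): 1776.85 + 289.10 + 190.50 + 335.41 + 580.46 = 3172.32
Landed cost (B) = invoice 93409.02 + 3172.32 + duty 2864.25 = 99445.59
Difference = |105073.15 − 99445.59| = 5627.56

Supplier B is cheaper by GBP 5627.56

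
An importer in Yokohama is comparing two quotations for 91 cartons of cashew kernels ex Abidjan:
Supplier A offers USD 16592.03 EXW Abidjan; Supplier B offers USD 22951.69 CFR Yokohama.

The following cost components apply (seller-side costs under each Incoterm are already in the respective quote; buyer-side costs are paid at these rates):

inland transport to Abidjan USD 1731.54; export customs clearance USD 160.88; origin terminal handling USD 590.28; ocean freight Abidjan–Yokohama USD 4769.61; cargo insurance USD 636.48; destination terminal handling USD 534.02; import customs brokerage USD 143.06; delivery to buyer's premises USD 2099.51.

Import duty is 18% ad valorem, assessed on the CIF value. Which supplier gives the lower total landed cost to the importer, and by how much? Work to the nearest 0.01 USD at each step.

Supplier B is cheaper by USD 1053.33

Supplier A (EXW):
CIF value = EXW price + inland to port + export clearance + origin terminal + freight + insurance = 16592.03 + 1731.54 + 160.88 + 590.28 + 4769.61 + 636.48 = 24480.82
Import duty = 24480.82 × 18% = 4406.55
Buyer bears (A): 1731.54 + 160.88 + 590.28 + 4769.61 + 636.48 + 534.02 + 143.06 + 2099.51 = 10665.38
Landed cost (A) = invoice 16592.03 + 10665.38 + duty 4406.55 = 31663.96
Supplier B (CFR):
CIF value = CFR price + insurance = 22951.69 + 636.48 = 23588.17
Import duty = 23588.17 × 18% = 4245.87
Buyer bears (B): 636.48 + 534.02 + 143.06 + 2099.51 = 3413.07
Landed cost (B) = invoice 22951.69 + 3413.07 + duty 4245.87 = 30610.63
Difference = |31663.96 − 30610.63| = 1053.33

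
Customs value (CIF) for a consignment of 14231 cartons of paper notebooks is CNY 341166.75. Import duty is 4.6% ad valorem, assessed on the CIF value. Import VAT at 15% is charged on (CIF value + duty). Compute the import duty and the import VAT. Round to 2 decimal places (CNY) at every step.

Import duty = 341166.75 × 4.6% = 15693.67
VAT base = CIF + duty = 341166.75 + 15693.67 = 356860.42
Import VAT = 356860.42 × 15% = 53529.06

Import duty: CNY 15693.67; import VAT: CNY 53529.06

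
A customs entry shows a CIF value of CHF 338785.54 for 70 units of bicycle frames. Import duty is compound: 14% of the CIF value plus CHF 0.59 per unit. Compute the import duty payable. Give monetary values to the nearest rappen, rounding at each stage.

Ad valorem component: 338785.54 × 14% = 47429.98
Specific component: 70 × 0.59 = 41.30
Import duty = 47429.98 + 41.30 = 47471.28

Import duty: CHF 47471.28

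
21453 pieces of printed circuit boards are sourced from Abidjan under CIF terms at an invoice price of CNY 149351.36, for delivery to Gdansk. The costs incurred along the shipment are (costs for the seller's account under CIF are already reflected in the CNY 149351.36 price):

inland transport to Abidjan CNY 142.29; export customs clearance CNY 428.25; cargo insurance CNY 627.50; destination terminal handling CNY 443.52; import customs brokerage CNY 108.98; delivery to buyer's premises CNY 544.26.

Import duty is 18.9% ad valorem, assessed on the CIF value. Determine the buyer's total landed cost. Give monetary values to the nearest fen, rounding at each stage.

CIF: the seller pays costs through ocean freight and marine insurance to the destination port.
Already in the invoice (seller's account under CIF): inland to port, export clearance, insurance — exclude.
The CIF price already equals the CIF value: 149351.36
Import duty = 149351.36 × 18.9% = 28227.41
Buyer bears: destination terminal 443.52 + brokerage 108.98 + delivery 544.26 + duty 28227.41 = 29324.17
Landed cost = invoice 149351.36 + 29324.17 = 178675.53

Total landed cost: CNY 178675.53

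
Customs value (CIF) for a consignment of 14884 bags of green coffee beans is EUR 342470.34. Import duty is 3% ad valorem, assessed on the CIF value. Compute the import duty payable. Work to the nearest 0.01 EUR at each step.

Import duty: EUR 10274.11

Import duty = 342470.34 × 3% = 10274.11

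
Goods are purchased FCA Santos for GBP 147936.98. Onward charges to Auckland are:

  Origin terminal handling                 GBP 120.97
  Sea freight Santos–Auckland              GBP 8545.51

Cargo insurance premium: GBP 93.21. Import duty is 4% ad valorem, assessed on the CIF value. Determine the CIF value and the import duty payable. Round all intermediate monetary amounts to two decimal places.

CIF = FCA price + pre-shipment costs + freight + insurance
CIF = 147936.98 + 120.97 + 8545.51 + 93.21 = 156696.67
Import duty = 156696.67 × 4% = 6267.87

CIF value: GBP 156696.67; import duty: GBP 6267.87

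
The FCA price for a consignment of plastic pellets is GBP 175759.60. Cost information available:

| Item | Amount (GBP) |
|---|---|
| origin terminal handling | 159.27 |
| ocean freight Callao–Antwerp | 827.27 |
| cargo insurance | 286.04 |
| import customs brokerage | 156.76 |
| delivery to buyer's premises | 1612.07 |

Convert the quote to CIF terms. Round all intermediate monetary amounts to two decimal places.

CIF price: GBP 177032.18

Not relevant to the conversion: delivery, brokerage — on the buyer under both terms; not part of either seller's price.
From FCA to CIF, the seller additionally bears: origin terminal, freight, insurance.
CIF price = 175759.60 + 159.27 + 827.27 + 286.04 = 177032.18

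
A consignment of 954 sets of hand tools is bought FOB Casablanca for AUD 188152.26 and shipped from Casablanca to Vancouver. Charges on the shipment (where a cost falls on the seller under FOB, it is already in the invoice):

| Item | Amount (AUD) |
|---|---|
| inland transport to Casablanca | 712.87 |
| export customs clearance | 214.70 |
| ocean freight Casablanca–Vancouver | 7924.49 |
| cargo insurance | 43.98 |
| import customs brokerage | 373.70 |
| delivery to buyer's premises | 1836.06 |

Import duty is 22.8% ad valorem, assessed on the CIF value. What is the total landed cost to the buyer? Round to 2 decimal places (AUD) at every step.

FOB: the seller bears costs until goods are on board at the origin port; the buyer bears freight, insurance and all costs thereafter.
Already in the invoice (seller's account under FOB): inland to port, export clearance — exclude.
CIF value = FOB price + freight + insurance = 188152.26 + 7924.49 + 43.98 = 196120.73
Import duty = 196120.73 × 22.8% = 44715.53
Buyer bears: freight 7924.49 + insurance 43.98 + brokerage 373.70 + delivery 1836.06 + duty 44715.53 = 54893.76
Landed cost = invoice 188152.26 + 54893.76 = 243046.02

Total landed cost: AUD 243046.02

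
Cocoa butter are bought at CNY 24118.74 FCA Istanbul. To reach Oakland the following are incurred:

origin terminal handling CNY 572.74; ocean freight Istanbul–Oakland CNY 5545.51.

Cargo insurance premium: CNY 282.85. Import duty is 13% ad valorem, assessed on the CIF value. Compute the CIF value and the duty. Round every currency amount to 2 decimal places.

CIF = FCA price + pre-shipment costs + freight + insurance
CIF = 24118.74 + 572.74 + 5545.51 + 282.85 = 30519.84
Import duty = 30519.84 × 13% = 3967.58

CIF value: CNY 30519.84; import duty: CNY 3967.58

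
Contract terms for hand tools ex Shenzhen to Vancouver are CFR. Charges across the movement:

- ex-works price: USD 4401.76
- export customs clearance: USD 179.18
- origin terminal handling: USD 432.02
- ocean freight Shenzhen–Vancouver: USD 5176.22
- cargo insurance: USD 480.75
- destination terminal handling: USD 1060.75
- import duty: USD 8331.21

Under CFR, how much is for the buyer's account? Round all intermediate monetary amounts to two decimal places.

Buyer's account: USD 9872.71

CFR: the seller pays costs through ocean freight to the destination port, but not insurance.
Seller's account: goods 4401.76 + export clearance 179.18 + origin terminal 432.02 + freight 5176.22 = 10189.18
Buyer's account: insurance 480.75 + destination terminal 1060.75 + duty 8331.21 = 9872.71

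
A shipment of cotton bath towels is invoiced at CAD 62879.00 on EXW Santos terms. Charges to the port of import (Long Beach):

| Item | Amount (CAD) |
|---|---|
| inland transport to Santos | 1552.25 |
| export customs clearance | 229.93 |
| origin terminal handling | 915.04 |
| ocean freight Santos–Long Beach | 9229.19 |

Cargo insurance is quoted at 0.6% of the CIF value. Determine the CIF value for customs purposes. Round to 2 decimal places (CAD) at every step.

Let C be the CIF value. C = EXW price + pre-shipment costs + freight + 0.6% × C
C − 0.6% × C = 62879.00 + 1552.25 + 229.93 + 915.04 + 9229.19
0.994 × C = 74805.41
C = 74805.41 / 0.994 = 75256.95
Insurance premium = 0.6% × 75256.95 = 451.54

CIF value: CAD 75256.95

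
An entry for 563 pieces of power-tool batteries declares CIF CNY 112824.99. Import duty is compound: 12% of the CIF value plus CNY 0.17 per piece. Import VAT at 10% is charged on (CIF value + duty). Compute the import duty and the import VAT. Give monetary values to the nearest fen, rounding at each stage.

Ad valorem component: 112824.99 × 12% = 13539.00
Specific component: 563 × 0.17 = 95.71
Import duty = 13539.00 + 95.71 = 13634.71
VAT base = CIF + duty = 112824.99 + 13634.71 = 126459.70
Import VAT = 126459.70 × 10% = 12645.97

Import duty: CNY 13634.71; import VAT: CNY 12645.97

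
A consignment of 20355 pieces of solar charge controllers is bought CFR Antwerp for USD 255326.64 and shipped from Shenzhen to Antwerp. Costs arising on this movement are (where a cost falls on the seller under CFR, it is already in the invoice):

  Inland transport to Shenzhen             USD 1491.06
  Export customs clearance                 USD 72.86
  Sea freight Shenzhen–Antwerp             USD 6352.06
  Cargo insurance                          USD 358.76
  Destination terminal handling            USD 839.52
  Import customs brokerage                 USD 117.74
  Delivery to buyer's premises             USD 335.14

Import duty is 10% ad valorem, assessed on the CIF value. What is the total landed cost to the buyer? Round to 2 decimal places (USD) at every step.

CFR: the seller pays costs through ocean freight to the destination port, but not insurance.
Already in the invoice (seller's account under CFR): inland to port, export clearance, freight — exclude.
CIF value = CFR price + insurance = 255326.64 + 358.76 = 255685.40
Import duty = 255685.40 × 10% = 25568.54
Buyer bears: insurance 358.76 + destination terminal 839.52 + brokerage 117.74 + delivery 335.14 + duty 25568.54 = 27219.70
Landed cost = invoice 255326.64 + 27219.70 = 282546.34

Total landed cost: USD 282546.34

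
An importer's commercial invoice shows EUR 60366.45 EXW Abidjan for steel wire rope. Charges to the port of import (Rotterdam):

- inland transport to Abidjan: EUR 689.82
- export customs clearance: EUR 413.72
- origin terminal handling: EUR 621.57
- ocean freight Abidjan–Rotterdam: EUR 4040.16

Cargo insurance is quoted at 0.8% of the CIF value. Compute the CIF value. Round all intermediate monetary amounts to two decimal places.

CIF value: EUR 66665.04

Let C be the CIF value. C = EXW price + pre-shipment costs + freight + 0.8% × C
C − 0.8% × C = 60366.45 + 689.82 + 413.72 + 621.57 + 4040.16
0.992 × C = 66131.72
C = 66131.72 / 0.992 = 66665.04
Insurance premium = 0.8% × 66665.04 = 533.32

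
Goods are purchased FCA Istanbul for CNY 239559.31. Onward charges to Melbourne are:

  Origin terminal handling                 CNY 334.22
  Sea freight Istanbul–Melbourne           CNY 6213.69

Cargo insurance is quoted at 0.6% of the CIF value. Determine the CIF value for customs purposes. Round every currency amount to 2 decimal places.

Let C be the CIF value. C = FCA price + pre-shipment costs + freight + 0.6% × C
C − 0.6% × C = 239559.31 + 334.22 + 6213.69
0.994 × C = 246107.22
C = 246107.22 / 0.994 = 247592.78
Insurance premium = 0.6% × 247592.78 = 1485.56

CIF value: CNY 247592.78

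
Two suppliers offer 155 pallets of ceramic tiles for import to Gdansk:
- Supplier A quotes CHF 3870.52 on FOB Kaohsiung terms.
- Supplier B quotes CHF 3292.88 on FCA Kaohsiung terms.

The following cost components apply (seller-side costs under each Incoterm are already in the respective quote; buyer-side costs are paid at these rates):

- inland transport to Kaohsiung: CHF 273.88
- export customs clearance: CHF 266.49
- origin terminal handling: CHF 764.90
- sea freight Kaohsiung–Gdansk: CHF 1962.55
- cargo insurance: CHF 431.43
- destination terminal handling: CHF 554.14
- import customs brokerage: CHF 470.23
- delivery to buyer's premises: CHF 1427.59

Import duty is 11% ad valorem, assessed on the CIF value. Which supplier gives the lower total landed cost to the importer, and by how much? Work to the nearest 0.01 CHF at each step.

Supplier A is cheaper by CHF 207.85

Supplier A (FOB):
CIF value = FOB price + freight + insurance = 3870.52 + 1962.55 + 431.43 = 6264.50
Import duty = 6264.50 × 11% = 689.10
Buyer bears (A): 1962.55 + 431.43 + 554.14 + 470.23 + 1427.59 = 4845.94
Landed cost (A) = invoice 3870.52 + 4845.94 + duty 689.10 = 9405.56
Supplier B (FCA):
CIF value = FCA price + origin terminal + freight + insurance = 3292.88 + 764.90 + 1962.55 + 431.43 = 6451.76
Import duty = 6451.76 × 11% = 709.69
Buyer bears (B): 764.90 + 1962.55 + 431.43 + 554.14 + 470.23 + 1427.59 = 5610.84
Landed cost (B) = invoice 3292.88 + 5610.84 + duty 709.69 = 9613.41
Difference = |9405.56 − 9613.41| = 207.85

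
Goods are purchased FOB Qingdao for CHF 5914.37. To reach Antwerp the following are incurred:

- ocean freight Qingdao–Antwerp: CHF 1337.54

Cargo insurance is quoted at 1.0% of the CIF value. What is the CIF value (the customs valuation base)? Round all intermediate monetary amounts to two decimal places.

Let C be the CIF value. C = FOB price + freight + 1.0% × C
C − 1.0% × C = 5914.37 + 1337.54
0.99 × C = 7251.91
C = 7251.91 / 0.99 = 7325.16
Insurance premium = 1.0% × 7325.16 = 73.25

CIF value: CHF 7325.16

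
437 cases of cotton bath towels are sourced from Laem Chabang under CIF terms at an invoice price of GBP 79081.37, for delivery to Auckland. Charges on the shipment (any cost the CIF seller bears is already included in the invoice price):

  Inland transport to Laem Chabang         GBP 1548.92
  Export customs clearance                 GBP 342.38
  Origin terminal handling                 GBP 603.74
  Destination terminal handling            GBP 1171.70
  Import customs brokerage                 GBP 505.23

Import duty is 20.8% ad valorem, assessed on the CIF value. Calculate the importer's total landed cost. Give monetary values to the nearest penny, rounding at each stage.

CIF: the seller pays costs through ocean freight and marine insurance to the destination port.
Already in the invoice (seller's account under CIF): inland to port, export clearance, origin terminal — exclude.
The CIF price already equals the CIF value: 79081.37
Import duty = 79081.37 × 20.8% = 16448.92
Buyer bears: destination terminal 1171.70 + brokerage 505.23 + duty 16448.92 = 18125.85
Landed cost = invoice 79081.37 + 18125.85 = 97207.22

Total landed cost: GBP 97207.22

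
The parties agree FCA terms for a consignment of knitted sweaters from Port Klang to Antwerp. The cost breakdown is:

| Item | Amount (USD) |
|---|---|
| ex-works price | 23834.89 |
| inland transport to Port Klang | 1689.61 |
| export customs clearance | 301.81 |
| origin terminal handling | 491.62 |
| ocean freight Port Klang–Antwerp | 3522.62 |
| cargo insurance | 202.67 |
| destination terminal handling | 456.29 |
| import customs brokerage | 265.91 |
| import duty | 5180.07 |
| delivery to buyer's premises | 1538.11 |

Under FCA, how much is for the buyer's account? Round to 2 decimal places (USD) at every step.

FCA: the seller delivers export-cleared goods to the carrier; the buyer bears costs from that point.
Seller's account: goods 23834.89 + inland to port 1689.61 + export clearance 301.81 = 25826.31
Buyer's account: origin terminal 491.62 + freight 3522.62 + insurance 202.67 + destination terminal 456.29 + brokerage 265.91 + duty 5180.07 + delivery 1538.11 = 11657.29

Buyer's account: USD 11657.29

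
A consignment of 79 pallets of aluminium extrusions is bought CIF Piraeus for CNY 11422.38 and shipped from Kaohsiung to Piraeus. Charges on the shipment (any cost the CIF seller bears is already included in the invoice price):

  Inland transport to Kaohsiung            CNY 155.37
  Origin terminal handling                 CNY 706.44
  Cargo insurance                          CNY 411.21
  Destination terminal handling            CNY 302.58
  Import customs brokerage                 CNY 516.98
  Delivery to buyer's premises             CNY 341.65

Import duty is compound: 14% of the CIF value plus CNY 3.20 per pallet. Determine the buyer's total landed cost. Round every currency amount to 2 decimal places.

Total landed cost: CNY 14435.52

CIF: the seller pays costs through ocean freight and marine insurance to the destination port.
Already in the invoice (seller's account under CIF): inland to port, origin terminal, insurance — exclude.
The CIF price already equals the CIF value: 11422.38
Ad valorem component: 11422.38 × 14% = 1599.13
Specific component: 79 × 3.20 = 252.80
Import duty = 1599.13 + 252.80 = 1851.93
Buyer bears: destination terminal 302.58 + brokerage 516.98 + delivery 341.65 + duty 1851.93 = 3013.14
Landed cost = invoice 11422.38 + 3013.14 = 14435.52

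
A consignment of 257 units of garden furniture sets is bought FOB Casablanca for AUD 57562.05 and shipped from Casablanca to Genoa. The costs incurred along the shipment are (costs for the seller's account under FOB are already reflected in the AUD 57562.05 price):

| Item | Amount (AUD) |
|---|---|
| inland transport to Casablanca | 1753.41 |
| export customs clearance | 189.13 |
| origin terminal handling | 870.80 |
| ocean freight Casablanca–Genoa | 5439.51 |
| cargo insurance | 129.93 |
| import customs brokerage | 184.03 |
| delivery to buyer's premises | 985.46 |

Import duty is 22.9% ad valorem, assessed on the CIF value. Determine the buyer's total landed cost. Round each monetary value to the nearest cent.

Total landed cost: AUD 78758.09

FOB: the seller bears costs until goods are on board at the origin port; the buyer bears freight, insurance and all costs thereafter.
Already in the invoice (seller's account under FOB): inland to port, export clearance, origin terminal — exclude.
CIF value = FOB price + freight + insurance = 57562.05 + 5439.51 + 129.93 = 63131.49
Import duty = 63131.49 × 22.9% = 14457.11
Buyer bears: freight 5439.51 + insurance 129.93 + brokerage 184.03 + delivery 985.46 + duty 14457.11 = 21196.04
Landed cost = invoice 57562.05 + 21196.04 = 78758.09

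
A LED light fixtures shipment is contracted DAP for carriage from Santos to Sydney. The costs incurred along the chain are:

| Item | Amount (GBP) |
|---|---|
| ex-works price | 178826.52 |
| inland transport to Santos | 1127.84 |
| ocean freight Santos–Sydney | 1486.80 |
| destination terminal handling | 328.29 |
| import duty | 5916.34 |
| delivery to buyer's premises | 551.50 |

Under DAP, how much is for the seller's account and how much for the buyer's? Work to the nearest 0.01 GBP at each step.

DAP: the seller bears all costs to the named destination except import duty and clearance.
Seller's account: goods 178826.52 + inland to port 1127.84 + freight 1486.80 + destination terminal 328.29 + delivery 551.50 = 182320.95
Buyer's account: duty 5916.34 = 5916.34

Seller: GBP 182320.95; buyer: GBP 5916.34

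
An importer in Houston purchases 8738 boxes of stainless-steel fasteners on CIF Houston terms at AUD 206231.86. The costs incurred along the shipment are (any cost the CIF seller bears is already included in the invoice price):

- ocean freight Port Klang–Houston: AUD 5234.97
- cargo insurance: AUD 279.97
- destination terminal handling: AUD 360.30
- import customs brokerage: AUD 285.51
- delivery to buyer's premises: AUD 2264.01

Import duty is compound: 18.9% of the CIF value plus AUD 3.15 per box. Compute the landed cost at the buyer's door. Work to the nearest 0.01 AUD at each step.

Total landed cost: AUD 275644.20

CIF: the seller pays costs through ocean freight and marine insurance to the destination port.
Already in the invoice (seller's account under CIF): freight, insurance — exclude.
The CIF price already equals the CIF value: 206231.86
Ad valorem component: 206231.86 × 18.9% = 38977.82
Specific component: 8738 × 3.15 = 27524.70
Import duty = 38977.82 + 27524.70 = 66502.52
Buyer bears: destination terminal 360.30 + brokerage 285.51 + delivery 2264.01 + duty 66502.52 = 69412.34
Landed cost = invoice 206231.86 + 69412.34 = 275644.20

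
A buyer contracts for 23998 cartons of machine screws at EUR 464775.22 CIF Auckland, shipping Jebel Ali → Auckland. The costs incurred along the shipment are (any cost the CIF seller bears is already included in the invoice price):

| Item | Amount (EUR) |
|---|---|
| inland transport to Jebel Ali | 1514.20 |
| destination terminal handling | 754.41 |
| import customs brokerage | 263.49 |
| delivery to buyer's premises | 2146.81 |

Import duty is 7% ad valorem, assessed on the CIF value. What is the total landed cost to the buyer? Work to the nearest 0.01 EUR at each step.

CIF: the seller pays costs through ocean freight and marine insurance to the destination port.
Already in the invoice (seller's account under CIF): inland to port — exclude.
The CIF price already equals the CIF value: 464775.22
Import duty = 464775.22 × 7% = 32534.27
Buyer bears: destination terminal 754.41 + brokerage 263.49 + delivery 2146.81 + duty 32534.27 = 35698.98
Landed cost = invoice 464775.22 + 35698.98 = 500474.20

Total landed cost: EUR 500474.20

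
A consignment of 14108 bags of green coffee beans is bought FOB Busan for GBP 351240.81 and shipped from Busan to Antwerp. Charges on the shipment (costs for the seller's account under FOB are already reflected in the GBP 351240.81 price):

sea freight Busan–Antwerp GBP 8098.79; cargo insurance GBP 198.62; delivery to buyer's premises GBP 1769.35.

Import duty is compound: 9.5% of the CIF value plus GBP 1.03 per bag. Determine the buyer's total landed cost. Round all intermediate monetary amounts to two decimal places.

Total landed cost: GBP 409994.94

FOB: the seller bears costs until goods are on board at the origin port; the buyer bears freight, insurance and all costs thereafter.
CIF value = FOB price + freight + insurance = 351240.81 + 8098.79 + 198.62 = 359538.22
Ad valorem component: 359538.22 × 9.5% = 34156.13
Specific component: 14108 × 1.03 = 14531.24
Import duty = 34156.13 + 14531.24 = 48687.37
Buyer bears: freight 8098.79 + insurance 198.62 + delivery 1769.35 + duty 48687.37 = 58754.13
Landed cost = invoice 351240.81 + 58754.13 = 409994.94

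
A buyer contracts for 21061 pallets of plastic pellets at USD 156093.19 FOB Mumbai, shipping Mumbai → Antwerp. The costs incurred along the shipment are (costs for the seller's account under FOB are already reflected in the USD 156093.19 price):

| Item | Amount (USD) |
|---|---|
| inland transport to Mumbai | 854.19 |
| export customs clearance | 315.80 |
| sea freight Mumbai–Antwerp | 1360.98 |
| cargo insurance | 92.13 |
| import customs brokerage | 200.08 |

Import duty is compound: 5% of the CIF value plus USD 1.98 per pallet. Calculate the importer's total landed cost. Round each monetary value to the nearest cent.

FOB: the seller bears costs until goods are on board at the origin port; the buyer bears freight, insurance and all costs thereafter.
Already in the invoice (seller's account under FOB): inland to port, export clearance — exclude.
CIF value = FOB price + freight + insurance = 156093.19 + 1360.98 + 92.13 = 157546.30
Ad valorem component: 157546.30 × 5% = 7877.32
Specific component: 21061 × 1.98 = 41700.78
Import duty = 7877.32 + 41700.78 = 49578.10
Buyer bears: freight 1360.98 + insurance 92.13 + brokerage 200.08 + duty 49578.10 = 51231.29
Landed cost = invoice 156093.19 + 51231.29 = 207324.48

Total landed cost: USD 207324.48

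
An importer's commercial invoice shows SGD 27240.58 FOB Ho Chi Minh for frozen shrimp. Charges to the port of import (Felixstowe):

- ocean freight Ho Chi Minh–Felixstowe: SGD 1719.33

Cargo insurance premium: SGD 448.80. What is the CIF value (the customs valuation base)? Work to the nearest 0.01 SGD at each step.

CIF = FOB price + freight + insurance
CIF = 27240.58 + 1719.33 + 448.80 = 29408.71

CIF value: SGD 29408.71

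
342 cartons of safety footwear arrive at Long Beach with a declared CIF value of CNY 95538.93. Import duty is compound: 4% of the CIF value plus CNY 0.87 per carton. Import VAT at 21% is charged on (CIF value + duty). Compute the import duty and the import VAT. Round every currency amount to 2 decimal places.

Import duty: CNY 4119.10; import VAT: CNY 20928.19

Ad valorem component: 95538.93 × 4% = 3821.56
Specific component: 342 × 0.87 = 297.54
Import duty = 3821.56 + 297.54 = 4119.10
VAT base = CIF + duty = 95538.93 + 4119.10 = 99658.03
Import VAT = 99658.03 × 21% = 20928.19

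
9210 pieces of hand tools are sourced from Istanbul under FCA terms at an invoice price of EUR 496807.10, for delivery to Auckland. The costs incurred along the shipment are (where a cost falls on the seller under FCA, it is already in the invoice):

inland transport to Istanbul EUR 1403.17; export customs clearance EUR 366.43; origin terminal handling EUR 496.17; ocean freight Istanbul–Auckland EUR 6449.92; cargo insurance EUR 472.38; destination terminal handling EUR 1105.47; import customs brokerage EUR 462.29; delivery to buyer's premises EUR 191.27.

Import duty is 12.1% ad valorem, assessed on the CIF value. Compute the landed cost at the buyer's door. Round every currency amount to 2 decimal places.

FCA: the seller delivers export-cleared goods to the carrier; the buyer bears costs from that point.
Already in the invoice (seller's account under FCA): inland to port, export clearance — exclude.
CIF value = FCA price + origin terminal + freight + insurance = 496807.10 + 496.17 + 6449.92 + 472.38 = 504225.57
Import duty = 504225.57 × 12.1% = 61011.29
Buyer bears: origin terminal 496.17 + freight 6449.92 + insurance 472.38 + destination terminal 1105.47 + brokerage 462.29 + delivery 191.27 + duty 61011.29 = 70188.79
Landed cost = invoice 496807.10 + 70188.79 = 566995.89

Total landed cost: EUR 566995.89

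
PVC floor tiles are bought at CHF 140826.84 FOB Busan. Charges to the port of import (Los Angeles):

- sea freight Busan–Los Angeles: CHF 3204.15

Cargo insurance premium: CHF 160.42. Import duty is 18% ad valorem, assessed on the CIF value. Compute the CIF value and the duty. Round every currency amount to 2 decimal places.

CIF value: CHF 144191.41; import duty: CHF 25954.45

CIF = FOB price + freight + insurance
CIF = 140826.84 + 3204.15 + 160.42 = 144191.41
Import duty = 144191.41 × 18% = 25954.45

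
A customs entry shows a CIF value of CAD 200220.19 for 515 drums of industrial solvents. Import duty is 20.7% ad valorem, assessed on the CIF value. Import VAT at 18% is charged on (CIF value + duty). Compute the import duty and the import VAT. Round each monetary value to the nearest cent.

Import duty: CAD 41445.58; import VAT: CAD 43499.84

Import duty = 200220.19 × 20.7% = 41445.58
VAT base = CIF + duty = 200220.19 + 41445.58 = 241665.77
Import VAT = 241665.77 × 18% = 43499.84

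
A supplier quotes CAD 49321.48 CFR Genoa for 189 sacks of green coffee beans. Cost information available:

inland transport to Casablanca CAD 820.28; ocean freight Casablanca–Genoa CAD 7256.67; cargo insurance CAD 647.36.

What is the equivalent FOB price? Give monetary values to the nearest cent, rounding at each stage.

FOB price: CAD 42064.81

Not relevant to the conversion: inland to port — on the seller under both CFR and FOB; already in the CFR price and stays in the FOB price. insurance — on the buyer under both terms; not part of either seller's price.
From CFR to FOB, the seller no longer bears: freight.
FOB price = 49321.48 − 7256.67 = 42064.81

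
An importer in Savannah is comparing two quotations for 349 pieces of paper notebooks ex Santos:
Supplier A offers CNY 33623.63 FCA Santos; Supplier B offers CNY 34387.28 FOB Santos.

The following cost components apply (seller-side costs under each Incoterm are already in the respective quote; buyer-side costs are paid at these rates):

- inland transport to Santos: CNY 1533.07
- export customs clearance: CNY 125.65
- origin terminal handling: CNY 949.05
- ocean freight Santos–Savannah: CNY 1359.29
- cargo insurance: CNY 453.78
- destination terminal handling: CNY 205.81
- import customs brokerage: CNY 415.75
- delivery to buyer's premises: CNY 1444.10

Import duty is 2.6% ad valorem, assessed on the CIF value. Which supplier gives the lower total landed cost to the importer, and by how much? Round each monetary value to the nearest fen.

Supplier B is cheaper by CNY 190.22

Supplier A (FCA):
CIF value = FCA price + origin terminal + freight + insurance = 33623.63 + 949.05 + 1359.29 + 453.78 = 36385.75
Import duty = 36385.75 × 2.6% = 946.03
Buyer bears (A): 949.05 + 1359.29 + 453.78 + 205.81 + 415.75 + 1444.10 = 4827.78
Landed cost (A) = invoice 33623.63 + 4827.78 + duty 946.03 = 39397.44
Supplier B (FOB):
CIF value = FOB price + freight + insurance = 34387.28 + 1359.29 + 453.78 = 36200.35
Import duty = 36200.35 × 2.6% = 941.21
Buyer bears (B): 1359.29 + 453.78 + 205.81 + 415.75 + 1444.10 = 3878.73
Landed cost (B) = invoice 34387.28 + 3878.73 + duty 941.21 = 39207.22
Difference = |39397.44 − 39207.22| = 190.22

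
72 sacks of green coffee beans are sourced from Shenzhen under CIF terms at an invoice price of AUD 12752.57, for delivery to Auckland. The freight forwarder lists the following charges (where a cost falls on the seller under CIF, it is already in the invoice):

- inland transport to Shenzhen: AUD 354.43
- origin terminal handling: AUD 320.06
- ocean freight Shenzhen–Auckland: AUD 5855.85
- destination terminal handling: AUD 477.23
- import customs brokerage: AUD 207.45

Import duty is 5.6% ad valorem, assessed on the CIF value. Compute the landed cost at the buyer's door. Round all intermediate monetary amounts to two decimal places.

CIF: the seller pays costs through ocean freight and marine insurance to the destination port.
Already in the invoice (seller's account under CIF): inland to port, origin terminal, freight — exclude.
The CIF price already equals the CIF value: 12752.57
Import duty = 12752.57 × 5.6% = 714.14
Buyer bears: destination terminal 477.23 + brokerage 207.45 + duty 714.14 = 1398.82
Landed cost = invoice 12752.57 + 1398.82 = 14151.39

Total landed cost: AUD 14151.39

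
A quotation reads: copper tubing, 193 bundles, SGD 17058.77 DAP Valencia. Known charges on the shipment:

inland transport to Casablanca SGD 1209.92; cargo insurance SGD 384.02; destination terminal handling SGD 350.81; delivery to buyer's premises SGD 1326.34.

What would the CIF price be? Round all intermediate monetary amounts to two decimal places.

Not relevant to the conversion: insurance, inland to port — on the seller under both DAP and CIF; already in the DAP price and stays in the CIF price.
From DAP to CIF, the seller no longer bears: destination terminal, delivery.
CIF price = 17058.77 − 350.81 − 1326.34 = 15381.62

CIF price: SGD 15381.62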